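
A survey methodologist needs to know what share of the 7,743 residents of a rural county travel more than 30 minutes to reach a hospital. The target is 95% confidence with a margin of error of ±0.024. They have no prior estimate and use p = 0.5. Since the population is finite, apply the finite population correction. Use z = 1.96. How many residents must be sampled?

1373

Unadjusted: n₀ = 1.96² × 0.50 × 0.50 / 0.024² ≈ 1667.36, so n₀ = 1668.
Finite population correction with N = 7,743: n = n₀ / (1 + (n₀−1)/N) = 1668 / (1 + 1667/7743) = 1668 / 1.2153 ≈ 1372.51.
Rounding up, n = 1373.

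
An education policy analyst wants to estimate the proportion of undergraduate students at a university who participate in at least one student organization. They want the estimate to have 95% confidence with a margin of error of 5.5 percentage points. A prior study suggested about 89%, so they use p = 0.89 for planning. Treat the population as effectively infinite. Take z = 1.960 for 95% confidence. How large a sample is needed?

With p = 0.89, p(1−p) = 0.0979.
n = z²·p(1−p)/E² = 1.960² × 0.0979 / 0.055² = 3.8416 × 0.0979 / 0.003025 ≈ 124.33.
Rounding up gives n = 125.

125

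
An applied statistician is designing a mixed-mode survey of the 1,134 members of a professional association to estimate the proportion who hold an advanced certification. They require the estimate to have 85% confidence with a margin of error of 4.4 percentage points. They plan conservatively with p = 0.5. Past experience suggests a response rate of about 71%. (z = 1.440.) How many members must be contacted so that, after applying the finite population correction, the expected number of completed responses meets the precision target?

306

Completed interviews needed (unadjusted): n₀ = 1.440² × 0.2500 / 0.044² ≈ 267.77 → 268.
FPC for N = 1,134: n = 268 / (1 + 267/1134) = 268 / 1.2354 ≈ 216.93 → 217.
At a 71% response rate, contacts needed = 217 / 0.71 ≈ 305.63 → 306.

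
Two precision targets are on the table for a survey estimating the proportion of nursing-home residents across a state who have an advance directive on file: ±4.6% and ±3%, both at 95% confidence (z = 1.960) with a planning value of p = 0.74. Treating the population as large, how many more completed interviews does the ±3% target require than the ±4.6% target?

472

At ±4.6%: n = 1.960² × 0.1924 / 0.046² ≈ 349.30 → 350.
At ±3%: n = 1.960² × 0.1924 / 0.030² ≈ 821.25 → 822.
Additional respondents: 822 − 350 = 472.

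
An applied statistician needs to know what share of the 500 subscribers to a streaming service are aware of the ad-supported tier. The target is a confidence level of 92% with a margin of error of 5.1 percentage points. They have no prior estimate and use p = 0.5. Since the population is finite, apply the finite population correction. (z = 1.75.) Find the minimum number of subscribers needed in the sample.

186

Unadjusted: n₀ = 1.75² × 0.50 × 0.50 / 0.051² ≈ 294.36, so n₀ = 295.
Finite population correction with N = 500: n = n₀ / (1 + (n₀−1)/N) = 295 / (1 + 294/500) = 295 / 1.5880 ≈ 185.77.
Rounding up, n = 186.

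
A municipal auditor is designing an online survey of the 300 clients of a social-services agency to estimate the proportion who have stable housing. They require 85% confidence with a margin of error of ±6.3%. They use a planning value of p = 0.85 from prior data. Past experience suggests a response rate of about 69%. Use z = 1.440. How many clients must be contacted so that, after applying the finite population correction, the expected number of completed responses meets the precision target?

Completed interviews needed (unadjusted): n₀ = 1.440² × 0.1275 / 0.063² ≈ 66.61 → 67.
FPC for N = 300: n = 67 / (1 + 66/300) = 67 / 1.2200 ≈ 54.92 → 55.
At a 69% response rate, contacts needed = 55 / 0.69 ≈ 79.71 → 80.

80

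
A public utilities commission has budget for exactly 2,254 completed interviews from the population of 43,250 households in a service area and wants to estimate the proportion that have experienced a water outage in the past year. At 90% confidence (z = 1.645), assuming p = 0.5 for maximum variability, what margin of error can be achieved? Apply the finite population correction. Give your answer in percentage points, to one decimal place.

Finite-population factor: (N−n)/(N−1) = (43250−2254)/(43250−1) = 0.9479.
SE(p̂) = √[p(1−p)/n · (N−n)/(N−1)] = √[0.2500/2254 × 0.9479] = 0.01025.
E = z × SE = 1.645 × 0.01025 = 0.01687 ≈ 1.7 percentage points.

1.7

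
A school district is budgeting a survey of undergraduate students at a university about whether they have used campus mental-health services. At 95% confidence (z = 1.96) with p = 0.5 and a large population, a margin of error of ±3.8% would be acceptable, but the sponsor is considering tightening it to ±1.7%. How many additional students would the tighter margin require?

2658

At ±3.8%: n = 1.96² × 0.2500 / 0.038² ≈ 665.10 → 666.
At ±1.7%: n = 1.96² × 0.2500 / 0.017² ≈ 3323.18 → 3324.
Additional respondents: 3324 − 666 = 2658.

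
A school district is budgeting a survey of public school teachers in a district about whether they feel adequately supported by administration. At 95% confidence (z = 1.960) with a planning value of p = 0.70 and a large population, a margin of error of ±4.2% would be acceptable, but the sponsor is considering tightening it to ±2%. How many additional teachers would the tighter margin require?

At ±4.2%: n = 1.960² × 0.2100 / 0.042² ≈ 457.33 → 458.
At ±2%: n = 1.960² × 0.2100 / 0.020² ≈ 2016.84 → 2017.
Additional respondents: 2017 − 458 = 1559.

1559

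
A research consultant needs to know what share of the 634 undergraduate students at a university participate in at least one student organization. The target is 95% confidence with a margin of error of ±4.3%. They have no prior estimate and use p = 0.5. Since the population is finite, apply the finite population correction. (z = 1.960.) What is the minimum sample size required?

286

Unadjusted: n₀ = 1.960² × 0.50 × 0.50 / 0.043² ≈ 519.42, so n₀ = 520.
Finite population correction with N = 634: n = n₀ / (1 + (n₀−1)/N) = 520 / (1 + 519/634) = 520 / 1.8186 ≈ 285.93.
Rounding up, n = 286.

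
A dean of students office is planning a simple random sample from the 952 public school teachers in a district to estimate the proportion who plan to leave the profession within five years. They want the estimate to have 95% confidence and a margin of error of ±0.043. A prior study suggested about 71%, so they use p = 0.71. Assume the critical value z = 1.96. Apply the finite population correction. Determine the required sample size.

Unadjusted: n₀ = 1.96² × 0.71 × 0.29 / 0.043² ≈ 427.79, so n₀ = 428.
Finite population correction with N = 952: n = n₀ / (1 + (n₀−1)/N) = 428 / (1 + 427/952) = 428 / 1.4485 ≈ 295.47.
Rounding up, n = 296.

296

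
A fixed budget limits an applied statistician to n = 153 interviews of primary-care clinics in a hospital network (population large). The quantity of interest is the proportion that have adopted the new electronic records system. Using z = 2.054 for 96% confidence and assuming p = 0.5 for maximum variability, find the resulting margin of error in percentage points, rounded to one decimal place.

SE(p̂) = √[p(1−p)/n] = √[0.2500/153] = 0.04042.
E = z × SE = 2.054 × 0.04042 = 0.08303, or 8.3 percentage points.

8.3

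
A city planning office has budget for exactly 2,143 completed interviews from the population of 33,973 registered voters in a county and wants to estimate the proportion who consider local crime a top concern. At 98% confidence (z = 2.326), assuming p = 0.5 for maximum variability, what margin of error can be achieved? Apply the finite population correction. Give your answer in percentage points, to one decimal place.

2.4

Finite-population factor: (N−n)/(N−1) = (33973−2143)/(33973−1) = 0.9369.
SE(p̂) = √[p(1−p)/n · (N−n)/(N−1)] = √[0.2500/2143 × 0.9369] = 0.01045.
E = z × SE = 2.326 × 0.01045 = 0.02432 ≈ 2.4 percentage points.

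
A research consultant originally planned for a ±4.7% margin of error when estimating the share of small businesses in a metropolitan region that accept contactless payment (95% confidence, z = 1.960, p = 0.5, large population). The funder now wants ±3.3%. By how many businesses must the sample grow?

At ±4.7%: n = 1.960² × 0.2500 / 0.047² ≈ 434.77 → 435.
At ±3.3%: n = 1.960² × 0.2500 / 0.033² ≈ 881.91 → 882.
Additional respondents: 882 − 435 = 447.

447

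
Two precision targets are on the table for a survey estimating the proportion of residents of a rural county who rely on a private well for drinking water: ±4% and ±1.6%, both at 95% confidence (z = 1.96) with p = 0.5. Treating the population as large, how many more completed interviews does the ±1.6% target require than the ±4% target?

3151

At ±4%: n = 1.96² × 0.2500 / 0.040² ≈ 600.25 → 601.
At ±1.6%: n = 1.96² × 0.2500 / 0.016² ≈ 3751.56 → 3752.
Additional respondents: 3752 − 601 = 3151.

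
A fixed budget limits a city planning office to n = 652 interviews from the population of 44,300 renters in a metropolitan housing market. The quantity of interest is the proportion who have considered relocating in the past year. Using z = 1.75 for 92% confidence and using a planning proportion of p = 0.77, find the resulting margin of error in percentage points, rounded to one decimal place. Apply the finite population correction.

2.9

Finite-population factor: (N−n)/(N−1) = (44300−652)/(44300−1) = 0.9853.
SE(p̂) = √[p(1−p)/n · (N−n)/(N−1)] = √[0.1771/652 × 0.9853] = 0.01636.
E = z × SE = 1.75 × 0.01636 = 0.02863 ≈ 2.9 percentage points.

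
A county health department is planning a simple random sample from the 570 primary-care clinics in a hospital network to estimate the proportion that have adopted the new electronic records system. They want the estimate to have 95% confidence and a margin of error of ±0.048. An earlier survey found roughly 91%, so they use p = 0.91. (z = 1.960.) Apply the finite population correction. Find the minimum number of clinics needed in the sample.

Unadjusted: n₀ = 1.960² × 0.91 × 0.09 / 0.048² ≈ 136.56, so n₀ = 137.
Finite population correction with N = 570: n = n₀ / (1 + (n₀−1)/N) = 137 / (1 + 136/570) = 137 / 1.2386 ≈ 110.61.
Rounding up, n = 111.

111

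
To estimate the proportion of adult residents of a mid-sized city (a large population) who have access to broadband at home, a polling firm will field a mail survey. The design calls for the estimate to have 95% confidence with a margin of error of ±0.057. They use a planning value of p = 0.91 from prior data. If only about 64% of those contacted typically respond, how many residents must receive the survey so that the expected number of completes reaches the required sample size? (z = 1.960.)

Completed interviews needed: n₀ = 1.960² × 0.0819 / 0.057² ≈ 96.84 → 97.
At a 64% response rate, contacts needed = 97 / 0.64 ≈ 151.56 → 152.

152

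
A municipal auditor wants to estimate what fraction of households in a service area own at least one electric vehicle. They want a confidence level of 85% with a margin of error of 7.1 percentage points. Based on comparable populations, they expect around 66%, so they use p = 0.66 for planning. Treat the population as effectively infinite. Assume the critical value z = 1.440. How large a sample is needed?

With p = 0.66, p(1−p) = 0.2244.
n = z²·p(1−p)/E² = 1.440² × 0.2244 / 0.071² = 2.0736 × 0.2244 / 0.005041 ≈ 92.31.
Rounding up gives n = 93.

93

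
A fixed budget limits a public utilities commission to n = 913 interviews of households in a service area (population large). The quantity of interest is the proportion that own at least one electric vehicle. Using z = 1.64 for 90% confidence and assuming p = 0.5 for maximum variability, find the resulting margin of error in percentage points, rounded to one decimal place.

SE(p̂) = √[p(1−p)/n] = √[0.2500/913] = 0.01655.
E = z × SE = 1.64 × 0.01655 = 0.02714, or 2.7 percentage points.

2.7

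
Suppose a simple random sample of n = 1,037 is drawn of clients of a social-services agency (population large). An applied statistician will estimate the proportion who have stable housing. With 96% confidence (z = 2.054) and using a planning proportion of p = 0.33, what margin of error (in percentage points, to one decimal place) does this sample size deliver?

SE(p̂) = √[p(1−p)/n] = √[0.2211/1037] = 0.01460.
E = z × SE = 2.054 × 0.01460 = 0.02999, or 3.0 percentage points.

3.0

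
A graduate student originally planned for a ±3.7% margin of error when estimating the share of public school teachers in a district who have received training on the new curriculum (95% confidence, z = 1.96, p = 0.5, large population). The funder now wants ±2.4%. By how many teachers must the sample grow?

966

At ±3.7%: n = 1.96² × 0.2500 / 0.037² ≈ 701.53 → 702.
At ±2.4%: n = 1.96² × 0.2500 / 0.024² ≈ 1667.36 → 1668.
Additional respondents: 1668 − 702 = 966.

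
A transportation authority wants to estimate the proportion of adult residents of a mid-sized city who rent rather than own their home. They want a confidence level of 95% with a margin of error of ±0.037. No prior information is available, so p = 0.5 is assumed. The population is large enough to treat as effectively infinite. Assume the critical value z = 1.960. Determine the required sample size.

With p = 0.5, p(1−p) = 0.25.
n = z²·p(1−p)/E² = 1.960² × 0.2500 / 0.037² = 3.8416 × 0.2500 / 0.001369 ≈ 701.53.
Rounding up gives n = 702.

702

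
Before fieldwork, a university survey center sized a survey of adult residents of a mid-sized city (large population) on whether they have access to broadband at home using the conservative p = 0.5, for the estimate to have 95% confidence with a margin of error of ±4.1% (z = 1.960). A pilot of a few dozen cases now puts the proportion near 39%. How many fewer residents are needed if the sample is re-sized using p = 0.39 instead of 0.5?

28

Conservative (p = 0.5): n = 1.960² × 0.25 / 0.041² ≈ 571.33 → 572.
Using p = 0.39: p(1−p) = 0.2379, so n = 1.960² × 0.2379 / 0.041² ≈ 543.67 → 544.
Reduction: 572 − 544 = 28.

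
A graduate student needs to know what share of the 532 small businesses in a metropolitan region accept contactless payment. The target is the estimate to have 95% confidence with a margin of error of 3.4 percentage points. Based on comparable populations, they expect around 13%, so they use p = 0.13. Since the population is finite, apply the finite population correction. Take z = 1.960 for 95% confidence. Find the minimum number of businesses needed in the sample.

221

Unadjusted: n₀ = 1.960² × 0.13 × 0.87 / 0.034² ≈ 375.85, so n₀ = 376.
Finite population correction with N = 532: n = n₀ / (1 + (n₀−1)/N) = 376 / (1 + 375/532) = 376 / 1.7049 ≈ 220.54.
Rounding up, n = 221.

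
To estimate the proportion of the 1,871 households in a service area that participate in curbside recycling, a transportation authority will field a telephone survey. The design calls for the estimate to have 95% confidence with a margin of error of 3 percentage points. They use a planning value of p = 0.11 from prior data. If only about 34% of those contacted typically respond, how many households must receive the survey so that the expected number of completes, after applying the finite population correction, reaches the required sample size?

1006

For 95% confidence, z = 1.960.
Completed interviews needed (unadjusted): n₀ = 1.960² × 0.0979 / 0.030² ≈ 417.88 → 418.
FPC for N = 1,871: n = 418 / (1 + 417/1871) = 418 / 1.2229 ≈ 341.82 → 342.
At a 34% response rate, contacts needed = 342 / 0.34 ≈ 1005.88 → 1006.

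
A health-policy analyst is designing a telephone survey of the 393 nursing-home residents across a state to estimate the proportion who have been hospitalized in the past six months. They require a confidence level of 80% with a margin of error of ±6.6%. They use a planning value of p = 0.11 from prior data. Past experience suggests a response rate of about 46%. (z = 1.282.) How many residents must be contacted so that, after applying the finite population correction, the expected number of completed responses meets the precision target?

74

Completed interviews needed (unadjusted): n₀ = 1.282² × 0.0979 / 0.066² ≈ 36.94 → 37.
FPC for N = 393: n = 37 / (1 + 36/393) = 37 / 1.0916 ≈ 33.90 → 34.
At a 46% response rate, contacts needed = 34 / 0.46 ≈ 73.91 → 74.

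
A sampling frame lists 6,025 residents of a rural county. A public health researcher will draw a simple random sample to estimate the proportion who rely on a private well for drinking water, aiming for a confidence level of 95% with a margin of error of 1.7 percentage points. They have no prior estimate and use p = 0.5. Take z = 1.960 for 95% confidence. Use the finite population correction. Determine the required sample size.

2143

Unadjusted: n₀ = 1.960² × 0.50 × 0.50 / 0.017² ≈ 3323.18, so n₀ = 3324.
Finite population correction with N = 6,025: n = n₀ / (1 + (n₀−1)/N) = 3324 / (1 + 3323/6025) = 3324 / 1.5515 ≈ 2142.39.
Rounding up, n = 2143.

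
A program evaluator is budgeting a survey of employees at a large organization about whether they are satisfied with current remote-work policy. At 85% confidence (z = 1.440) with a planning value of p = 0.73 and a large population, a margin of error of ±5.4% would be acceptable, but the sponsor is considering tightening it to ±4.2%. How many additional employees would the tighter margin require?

At ±5.4%: n = 1.440² × 0.1971 / 0.054² ≈ 140.16 → 141.
At ±4.2%: n = 1.440² × 0.1971 / 0.042² ≈ 231.69 → 232.
Additional respondents: 232 − 141 = 91.

91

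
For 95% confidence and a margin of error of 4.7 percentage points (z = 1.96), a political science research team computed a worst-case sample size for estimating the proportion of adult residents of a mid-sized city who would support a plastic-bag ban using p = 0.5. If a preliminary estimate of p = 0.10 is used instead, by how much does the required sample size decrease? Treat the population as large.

278

Conservative (p = 0.5): n = 1.96² × 0.25 / 0.047² ≈ 434.77 → 435.
Using p = 0.10: p(1−p) = 0.0900, so n = 1.96² × 0.0900 / 0.047² ≈ 156.52 → 157.
Reduction: 435 − 157 = 278.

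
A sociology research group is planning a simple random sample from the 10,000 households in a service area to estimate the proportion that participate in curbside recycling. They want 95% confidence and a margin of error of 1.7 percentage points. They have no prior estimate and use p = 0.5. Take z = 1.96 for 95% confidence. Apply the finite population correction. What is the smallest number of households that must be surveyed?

Unadjusted: n₀ = 1.96² × 0.50 × 0.50 / 0.017² ≈ 3323.18, so n₀ = 3324.
Finite population correction with N = 10,000: n = n₀ / (1 + (n₀−1)/N) = 3324 / (1 + 3323/10000) = 3324 / 1.3323 ≈ 2494.93.
Rounding up, n = 2495.

2495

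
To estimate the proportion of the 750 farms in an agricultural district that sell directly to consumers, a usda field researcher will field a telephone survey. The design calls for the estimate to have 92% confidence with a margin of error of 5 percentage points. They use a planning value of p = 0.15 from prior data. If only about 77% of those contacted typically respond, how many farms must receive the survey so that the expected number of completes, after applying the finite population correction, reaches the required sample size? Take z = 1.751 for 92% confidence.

169

Completed interviews needed (unadjusted): n₀ = 1.751² × 0.1275 / 0.050² ≈ 156.37 → 157.
FPC for N = 750: n = 157 / (1 + 156/750) = 157 / 1.2080 ≈ 129.97 → 130.
At a 77% response rate, contacts needed = 130 / 0.77 ≈ 168.83 → 169.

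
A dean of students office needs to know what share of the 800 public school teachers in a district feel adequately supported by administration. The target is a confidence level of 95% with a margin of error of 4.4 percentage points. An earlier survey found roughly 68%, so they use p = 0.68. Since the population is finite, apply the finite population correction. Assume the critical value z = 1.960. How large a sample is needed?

Unadjusted: n₀ = 1.960² × 0.68 × 0.32 / 0.044² ≈ 431.78, so n₀ = 432.
Finite population correction with N = 800: n = n₀ / (1 + (n₀−1)/N) = 432 / (1 + 431/800) = 432 / 1.5387 ≈ 280.75.
Rounding up, n = 281.

281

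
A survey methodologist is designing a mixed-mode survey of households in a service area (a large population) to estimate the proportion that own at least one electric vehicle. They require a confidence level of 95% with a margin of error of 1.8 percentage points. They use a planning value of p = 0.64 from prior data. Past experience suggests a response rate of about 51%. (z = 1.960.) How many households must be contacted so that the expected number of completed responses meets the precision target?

5357

Completed interviews needed: n₀ = 1.960² × 0.2304 / 0.018² ≈ 2731.80 → 2732.
At a 51% response rate, contacts needed = 2732 / 0.51 ≈ 5356.86 → 5357.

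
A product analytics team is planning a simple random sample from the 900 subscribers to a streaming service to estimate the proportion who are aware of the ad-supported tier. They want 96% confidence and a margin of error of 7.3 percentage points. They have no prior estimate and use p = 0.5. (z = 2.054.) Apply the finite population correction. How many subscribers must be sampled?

Unadjusted: n₀ = 2.054² × 0.50 × 0.50 / 0.073² ≈ 197.92, so n₀ = 198.
Finite population correction with N = 900: n = n₀ / (1 + (n₀−1)/N) = 198 / (1 + 197/900) = 198 / 1.2189 ≈ 162.44.
Rounding up, n = 163.

163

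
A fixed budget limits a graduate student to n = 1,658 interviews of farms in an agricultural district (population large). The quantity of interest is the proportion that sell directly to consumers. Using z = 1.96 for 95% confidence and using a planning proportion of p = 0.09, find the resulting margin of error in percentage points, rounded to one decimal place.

SE(p̂) = √[p(1−p)/n] = √[0.0819/1658] = 0.00703.
E = z × SE = 1.96 × 0.00703 = 0.01378, or 1.4 percentage points.

1.4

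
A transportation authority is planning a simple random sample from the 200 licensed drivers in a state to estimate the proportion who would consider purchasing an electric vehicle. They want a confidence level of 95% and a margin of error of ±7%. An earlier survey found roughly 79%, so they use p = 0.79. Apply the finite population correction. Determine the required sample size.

For 95% confidence, z = 1.96.
Unadjusted: n₀ = 1.96² × 0.79 × 0.21 / 0.070² ≈ 130.07, so n₀ = 131.
Finite population correction with N = 200: n = n₀ / (1 + (n₀−1)/N) = 131 / (1 + 130/200) = 131 / 1.6500 ≈ 79.39.
Rounding up, n = 80.

80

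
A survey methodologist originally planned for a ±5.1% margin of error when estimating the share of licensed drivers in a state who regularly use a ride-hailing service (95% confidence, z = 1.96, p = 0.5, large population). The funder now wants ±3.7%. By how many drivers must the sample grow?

At ±5.1%: n = 1.96² × 0.2500 / 0.051² ≈ 369.24 → 370.
At ±3.7%: n = 1.96² × 0.2500 / 0.037² ≈ 701.53 → 702.
Additional respondents: 702 − 370 = 332.

332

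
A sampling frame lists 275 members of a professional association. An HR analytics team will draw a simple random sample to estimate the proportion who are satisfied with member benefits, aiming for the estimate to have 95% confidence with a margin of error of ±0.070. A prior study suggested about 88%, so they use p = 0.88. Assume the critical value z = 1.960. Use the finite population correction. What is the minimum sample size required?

64

Unadjusted: n₀ = 1.960² × 0.88 × 0.12 / 0.070² ≈ 82.79, so n₀ = 83.
Finite population correction with N = 275: n = n₀ / (1 + (n₀−1)/N) = 83 / (1 + 82/275) = 83 / 1.2982 ≈ 63.94.
Rounding up, n = 64.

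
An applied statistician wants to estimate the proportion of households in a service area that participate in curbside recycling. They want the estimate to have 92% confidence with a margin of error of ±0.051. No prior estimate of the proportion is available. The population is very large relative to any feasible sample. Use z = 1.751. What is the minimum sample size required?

With no prior estimate, use p = 0.5, giving p(1−p) = 0.25.
n = z²·p(1−p)/E² = 1.751² × 0.2500 / 0.051² = 3.0660 × 0.2500 / 0.002601 ≈ 294.69.
Rounding up gives n = 295.

295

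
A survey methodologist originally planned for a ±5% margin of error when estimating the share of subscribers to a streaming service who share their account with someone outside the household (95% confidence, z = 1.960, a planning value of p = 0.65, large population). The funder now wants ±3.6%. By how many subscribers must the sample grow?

At ±5%: n = 1.960² × 0.2275 / 0.050² ≈ 349.59 → 350.
At ±3.6%: n = 1.960² × 0.2275 / 0.036² ≈ 674.35 → 675.
Additional respondents: 675 − 350 = 325.

325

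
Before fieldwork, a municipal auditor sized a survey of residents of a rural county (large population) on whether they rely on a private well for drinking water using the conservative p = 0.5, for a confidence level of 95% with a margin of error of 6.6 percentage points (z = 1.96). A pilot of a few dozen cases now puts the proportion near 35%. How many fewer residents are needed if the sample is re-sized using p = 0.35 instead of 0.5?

Conservative (p = 0.5): n = 1.96² × 0.25 / 0.066² ≈ 220.48 → 221.
Using p = 0.35: p(1−p) = 0.2275, so n = 1.96² × 0.2275 / 0.066² ≈ 200.63 → 201.
Reduction: 221 − 201 = 20.

20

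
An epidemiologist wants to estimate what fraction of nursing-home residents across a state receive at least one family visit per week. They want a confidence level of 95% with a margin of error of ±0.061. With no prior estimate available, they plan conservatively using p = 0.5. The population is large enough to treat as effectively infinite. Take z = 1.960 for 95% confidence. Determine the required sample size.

259

With p = 0.5, p(1−p) = 0.25.
n = z²·p(1−p)/E² = 1.960² × 0.2500 / 0.061² = 3.8416 × 0.2500 / 0.003721 ≈ 258.10.
Rounding up gives n = 259.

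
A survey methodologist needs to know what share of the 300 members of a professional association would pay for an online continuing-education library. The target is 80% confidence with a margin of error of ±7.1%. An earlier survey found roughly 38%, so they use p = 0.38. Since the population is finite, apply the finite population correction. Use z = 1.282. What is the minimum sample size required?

Unadjusted: n₀ = 1.282² × 0.38 × 0.62 / 0.071² ≈ 76.81, so n₀ = 77.
Finite population correction with N = 300: n = n₀ / (1 + (n₀−1)/N) = 77 / (1 + 76/300) = 77 / 1.2533 ≈ 61.44.
Rounding up, n = 62.

62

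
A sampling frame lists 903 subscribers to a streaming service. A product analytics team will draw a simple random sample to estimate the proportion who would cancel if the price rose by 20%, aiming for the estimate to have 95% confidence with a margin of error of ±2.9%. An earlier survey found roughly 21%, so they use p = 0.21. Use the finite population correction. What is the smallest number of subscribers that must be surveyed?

413

For 95% confidence, z = 1.960.
Unadjusted: n₀ = 1.960² × 0.21 × 0.79 / 0.029² ≈ 757.81, so n₀ = 758.
Finite population correction with N = 903: n = n₀ / (1 + (n₀−1)/N) = 758 / (1 + 757/903) = 758 / 1.8383 ≈ 412.33.
Rounding up, n = 413.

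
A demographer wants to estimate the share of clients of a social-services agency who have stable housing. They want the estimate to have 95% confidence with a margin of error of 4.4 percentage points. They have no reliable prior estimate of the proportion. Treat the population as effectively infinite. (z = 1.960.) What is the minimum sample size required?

With no prior estimate, use p = 0.5, giving p(1−p) = 0.25.
n = z²·p(1−p)/E² = 1.960² × 0.2500 / 0.044² = 3.8416 × 0.2500 / 0.001936 ≈ 496.07.
Rounding up gives n = 497.

497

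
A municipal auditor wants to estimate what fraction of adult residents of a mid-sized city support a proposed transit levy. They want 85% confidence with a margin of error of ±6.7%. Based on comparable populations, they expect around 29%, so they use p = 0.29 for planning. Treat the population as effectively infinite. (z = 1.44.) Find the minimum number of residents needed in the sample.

With p = 0.29, p(1−p) = 0.2059.
n = z²·p(1−p)/E² = 1.44² × 0.2059 / 0.067² = 2.0736 × 0.2059 / 0.004489 ≈ 95.11.
Rounding up gives n = 96.

96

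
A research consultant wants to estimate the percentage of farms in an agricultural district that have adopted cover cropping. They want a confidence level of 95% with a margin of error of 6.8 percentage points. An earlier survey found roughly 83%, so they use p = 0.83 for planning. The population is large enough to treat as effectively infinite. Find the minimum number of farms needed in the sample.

118

For 95% confidence, z = 1.960.
With p = 0.83, p(1−p) = 0.1411.
n = z²·p(1−p)/E² = 1.960² × 0.1411 / 0.068² = 3.8416 × 0.1411 / 0.004624 ≈ 117.23.
Rounding up gives n = 118.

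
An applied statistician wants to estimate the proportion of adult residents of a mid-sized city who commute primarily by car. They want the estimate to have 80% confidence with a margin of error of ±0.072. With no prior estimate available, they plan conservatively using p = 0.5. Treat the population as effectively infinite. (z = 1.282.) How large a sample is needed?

With p = 0.5, p(1−p) = 0.25.
n = z²·p(1−p)/E² = 1.282² × 0.2500 / 0.072² = 1.6435 × 0.2500 / 0.005184 ≈ 79.26.
Rounding up gives n = 80.

80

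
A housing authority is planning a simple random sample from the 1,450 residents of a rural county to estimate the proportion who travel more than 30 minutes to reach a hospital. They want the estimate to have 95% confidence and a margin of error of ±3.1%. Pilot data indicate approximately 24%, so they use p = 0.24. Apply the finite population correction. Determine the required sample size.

486

For 95% confidence, z = 1.96.
Unadjusted: n₀ = 1.96² × 0.24 × 0.76 / 0.031² ≈ 729.14, so n₀ = 730.
Finite population correction with N = 1,450: n = n₀ / (1 + (n₀−1)/N) = 730 / (1 + 729/1450) = 730 / 1.5028 ≈ 485.77.
Rounding up, n = 486.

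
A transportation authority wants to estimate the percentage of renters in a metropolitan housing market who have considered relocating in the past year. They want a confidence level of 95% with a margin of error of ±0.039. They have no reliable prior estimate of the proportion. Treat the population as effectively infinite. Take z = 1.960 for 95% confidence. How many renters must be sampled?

With no prior estimate, use p = 0.5, giving p(1−p) = 0.25.
n = z²·p(1−p)/E² = 1.960² × 0.2500 / 0.039² = 3.8416 × 0.2500 / 0.001521 ≈ 631.43.
Rounding up gives n = 632.

632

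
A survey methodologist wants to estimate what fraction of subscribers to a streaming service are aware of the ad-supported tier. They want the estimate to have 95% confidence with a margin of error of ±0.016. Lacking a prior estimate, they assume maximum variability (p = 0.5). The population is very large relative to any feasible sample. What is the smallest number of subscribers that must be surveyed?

For 95% confidence, z = 1.960.
With p = 0.5, p(1−p) = 0.25.
n = z²·p(1−p)/E² = 1.960² × 0.2500 / 0.016² = 3.8416 × 0.2500 / 0.000256 ≈ 3751.56.
Rounding up gives n = 3752.

3752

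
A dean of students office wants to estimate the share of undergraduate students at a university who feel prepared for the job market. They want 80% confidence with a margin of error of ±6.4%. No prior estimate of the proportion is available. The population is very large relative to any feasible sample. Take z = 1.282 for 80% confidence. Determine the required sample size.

With no prior estimate, use p = 0.5, giving p(1−p) = 0.25.
n = z²·p(1−p)/E² = 1.282² × 0.2500 / 0.064² = 1.6435 × 0.2500 / 0.004096 ≈ 100.31.
Rounding up gives n = 101.

101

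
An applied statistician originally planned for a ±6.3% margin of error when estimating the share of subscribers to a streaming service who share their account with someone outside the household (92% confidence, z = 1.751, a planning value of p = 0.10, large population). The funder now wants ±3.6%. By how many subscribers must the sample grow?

At ±6.3%: n = 1.751² × 0.0900 / 0.063² ≈ 69.52 → 70.
At ±3.6%: n = 1.751² × 0.0900 / 0.036² ≈ 212.92 → 213.
Additional respondents: 213 − 70 = 143.

143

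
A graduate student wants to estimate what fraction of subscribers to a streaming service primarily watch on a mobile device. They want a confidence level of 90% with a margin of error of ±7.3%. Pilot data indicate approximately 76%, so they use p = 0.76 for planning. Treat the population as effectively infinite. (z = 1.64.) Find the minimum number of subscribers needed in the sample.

With p = 0.76, p(1−p) = 0.1824.
n = z²·p(1−p)/E² = 1.64² × 0.1824 / 0.073² = 2.6896 × 0.1824 / 0.005329 ≈ 92.06.
Rounding up gives n = 93.

93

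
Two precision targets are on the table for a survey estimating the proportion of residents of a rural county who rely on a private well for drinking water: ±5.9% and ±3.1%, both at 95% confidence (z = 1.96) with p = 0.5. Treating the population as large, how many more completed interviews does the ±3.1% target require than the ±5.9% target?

At ±5.9%: n = 1.96² × 0.2500 / 0.059² ≈ 275.90 → 276.
At ±3.1%: n = 1.96² × 0.2500 / 0.031² ≈ 999.38 → 1000.
Additional respondents: 1000 − 276 = 724.

724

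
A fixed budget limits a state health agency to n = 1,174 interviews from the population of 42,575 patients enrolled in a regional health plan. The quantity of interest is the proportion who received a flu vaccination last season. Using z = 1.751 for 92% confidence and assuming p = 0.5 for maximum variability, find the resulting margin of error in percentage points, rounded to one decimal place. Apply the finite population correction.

Finite-population factor: (N−n)/(N−1) = (42575−1174)/(42575−1) = 0.9724.
SE(p̂) = √[p(1−p)/n · (N−n)/(N−1)] = √[0.2500/1174 × 0.9724] = 0.01439.
E = z × SE = 1.751 × 0.01439 = 0.02520 ≈ 2.5 percentage points.

2.5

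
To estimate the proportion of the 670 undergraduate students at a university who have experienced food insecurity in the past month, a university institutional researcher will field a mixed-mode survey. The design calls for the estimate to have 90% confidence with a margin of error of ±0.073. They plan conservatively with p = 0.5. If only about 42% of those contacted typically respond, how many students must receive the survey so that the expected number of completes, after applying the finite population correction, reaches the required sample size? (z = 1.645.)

255

Completed interviews needed (unadjusted): n₀ = 1.645² × 0.2500 / 0.073² ≈ 126.95 → 127.
FPC for N = 670: n = 127 / (1 + 126/670) = 127 / 1.1881 ≈ 106.90 → 107.
At a 42% response rate, contacts needed = 107 / 0.42 ≈ 254.76 → 255.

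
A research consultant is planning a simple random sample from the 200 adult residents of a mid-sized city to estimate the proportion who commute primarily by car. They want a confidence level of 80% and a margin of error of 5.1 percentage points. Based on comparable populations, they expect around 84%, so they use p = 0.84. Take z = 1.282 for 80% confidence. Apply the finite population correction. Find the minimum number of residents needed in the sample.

Unadjusted: n₀ = 1.282² × 0.84 × 0.16 / 0.051² ≈ 84.92, so n₀ = 85.
Finite population correction with N = 200: n = n₀ / (1 + (n₀−1)/N) = 85 / (1 + 84/200) = 85 / 1.4200 ≈ 59.86.
Rounding up, n = 60.

60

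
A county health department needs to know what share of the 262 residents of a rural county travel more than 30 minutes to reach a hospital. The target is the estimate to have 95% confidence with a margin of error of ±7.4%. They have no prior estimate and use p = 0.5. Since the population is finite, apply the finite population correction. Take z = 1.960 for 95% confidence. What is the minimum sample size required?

106

Unadjusted: n₀ = 1.960² × 0.50 × 0.50 / 0.074² ≈ 175.38, so n₀ = 176.
Finite population correction with N = 262: n = n₀ / (1 + (n₀−1)/N) = 176 / (1 + 175/262) = 176 / 1.6679 ≈ 105.52.
Rounding up, n = 106.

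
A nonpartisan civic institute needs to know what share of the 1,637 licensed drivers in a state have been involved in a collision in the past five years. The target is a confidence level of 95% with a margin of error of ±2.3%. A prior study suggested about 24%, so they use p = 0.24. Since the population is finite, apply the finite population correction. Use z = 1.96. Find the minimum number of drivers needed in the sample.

Unadjusted: n₀ = 1.96² × 0.24 × 0.76 / 0.023² ≈ 1324.59, so n₀ = 1325.
Finite population correction with N = 1,637: n = n₀ / (1 + (n₀−1)/N) = 1325 / (1 + 1324/1637) = 1325 / 1.8088 ≈ 732.53.
Rounding up, n = 733.

733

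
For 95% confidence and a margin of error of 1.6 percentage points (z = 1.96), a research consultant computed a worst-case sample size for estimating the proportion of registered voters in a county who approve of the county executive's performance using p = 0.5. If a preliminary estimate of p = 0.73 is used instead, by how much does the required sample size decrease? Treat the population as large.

794

Conservative (p = 0.5): n = 1.96² × 0.25 / 0.016² ≈ 3751.56 → 3752.
Using p = 0.73: p(1−p) = 0.1971, so n = 1.96² × 0.1971 / 0.016² ≈ 2957.73 → 2958.
Reduction: 3752 − 2958 = 794.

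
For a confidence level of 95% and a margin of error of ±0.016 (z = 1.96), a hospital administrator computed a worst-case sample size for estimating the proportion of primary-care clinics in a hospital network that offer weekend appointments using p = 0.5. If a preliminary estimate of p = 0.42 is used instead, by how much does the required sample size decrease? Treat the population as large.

Conservative (p = 0.5): n = 1.96² × 0.25 / 0.016² ≈ 3751.56 → 3752.
Using p = 0.42: p(1−p) = 0.2436, so n = 1.96² × 0.2436 / 0.016² ≈ 3655.52 → 3656.
Reduction: 3752 − 3656 = 96.

96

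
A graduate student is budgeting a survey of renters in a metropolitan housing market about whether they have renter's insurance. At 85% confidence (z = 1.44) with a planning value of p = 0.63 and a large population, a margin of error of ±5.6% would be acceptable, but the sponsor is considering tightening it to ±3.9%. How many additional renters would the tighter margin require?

At ±5.6%: n = 1.44² × 0.2331 / 0.056² ≈ 154.13 → 155.
At ±3.9%: n = 1.44² × 0.2331 / 0.039² ≈ 317.79 → 318.
Additional respondents: 318 − 155 = 163.

163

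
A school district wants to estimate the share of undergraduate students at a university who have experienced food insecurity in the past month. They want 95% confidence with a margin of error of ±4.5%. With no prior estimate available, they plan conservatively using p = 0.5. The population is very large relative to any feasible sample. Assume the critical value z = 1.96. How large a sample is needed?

With p = 0.5, p(1−p) = 0.25.
n = z²·p(1−p)/E² = 1.96² × 0.2500 / 0.045² = 3.8416 × 0.2500 / 0.002025 ≈ 474.27.
Rounding up gives n = 475.

475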